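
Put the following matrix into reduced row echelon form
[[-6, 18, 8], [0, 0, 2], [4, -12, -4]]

Multiply ρ1 by -1/6.
Subtract 4 times ρ1 from ρ3.
Multiply ρ2 by 1/2.
Subtract 4/3 times ρ2 from ρ3.
Add 4/3 times ρ2 to ρ1.

[[1, -3, 0], [0, 0, 1], [0, 0, 0]]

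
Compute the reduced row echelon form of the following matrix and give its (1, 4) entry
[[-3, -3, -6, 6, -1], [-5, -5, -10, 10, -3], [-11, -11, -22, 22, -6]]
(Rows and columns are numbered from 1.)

Multiply ρ1 by -1/3.
  [   1    1    2  -2  1/3 ]
  [  -5   -5  -10  10   -3 ]
  [ -11  -11  -22  22   -6 ]
Add 5 times ρ1 to ρ2.
  [   1    1    2  -2   1/3 ]
  [   0    0    0   0  -4/3 ]
  [ -11  -11  -22  22    -6 ]
Add 11 times ρ1 to ρ3.
  [ 1  1  2  -2   1/3 ]
  [ 0  0  0   0  -4/3 ]
  [ 0  0  0   0  -7/3 ]
Multiply ρ2 by -3/4.
  [ 1  1  2  -2   1/3 ]
  [ 0  0  0   0     1 ]
  [ 0  0  0   0  -7/3 ]
Add 7/3 times ρ2 to ρ3.
  [ 1  1  2  -2  1/3 ]
  [ 0  0  0   0    1 ]
  [ 0  0  0   0    0 ]
Subtract 1/3 times ρ2 from ρ1.
  [ 1  1  2  -2  0 ]
  [ 0  0  0   0  1 ]
  [ 0  0  0   0  0 ]

-2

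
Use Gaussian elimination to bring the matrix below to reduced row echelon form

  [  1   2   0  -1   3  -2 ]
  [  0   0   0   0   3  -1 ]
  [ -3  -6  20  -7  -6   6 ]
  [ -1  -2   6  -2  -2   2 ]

[[1, 2, 0, -1, 0, 0], [0, 0, 1, -1/2, 0, 0], [0, 0, 0, 0, 1, 0], [0, 0, 0, 0, 0, 1]]

R3 → R3 + 3·R1
  [  1   2   0   -1   3  -2 ]
  [  0   0   0    0   3  -1 ]
  [  0   0  20  -10   3   0 ]
  [ -1  -2   6   -2  -2   2 ]
R4 → R4 + R1
  [ 1  2   0   -1  3  -2 ]
  [ 0  0   0    0  3  -1 ]
  [ 0  0  20  -10  3   0 ]
  [ 0  0   6   -3  1   0 ]
R2 <=> R3
  [ 1  2   0   -1  3  -2 ]
  [ 0  0  20  -10  3   0 ]
  [ 0  0   0    0  3  -1 ]
  [ 0  0   6   -3  1   0 ]
R2 → 1/20·R2
  [ 1  2  0    -1     3  -2 ]
  [ 0  0  1  -1/2  3/20   0 ]
  [ 0  0  0     0     3  -1 ]
  [ 0  0  6    -3     1   0 ]
R4 → R4 − 6·R2
  [ 1  2  0    -1     3  -2 ]
  [ 0  0  1  -1/2  3/20   0 ]
  [ 0  0  0     0     3  -1 ]
  [ 0  0  0     0  1/10   0 ]
R3 → 1/3·R3
  [ 1  2  0    -1     3    -2 ]
  [ 0  0  1  -1/2  3/20     0 ]
  [ 0  0  0     0     1  -1/3 ]
  [ 0  0  0     0  1/10     0 ]
R4 → R4 − 1/10·R3
  [ 1  2  0    -1     3    -2 ]
  [ 0  0  1  -1/2  3/20     0 ]
  [ 0  0  0     0     1  -1/3 ]
  [ 0  0  0     0     0  1/30 ]
R4 → 30·R4
  [ 1  2  0    -1     3    -2 ]
  [ 0  0  1  -1/2  3/20     0 ]
  [ 0  0  0     0     1  -1/3 ]
  [ 0  0  0     0     0     1 ]
R3 → R3 + 1/3·R4
  [ 1  2  0    -1     3  -2 ]
  [ 0  0  1  -1/2  3/20   0 ]
  [ 0  0  0     0     1   0 ]
  [ 0  0  0     0     0   1 ]
R1 → R1 + 2·R4
  [ 1  2  0    -1     3  0 ]
  [ 0  0  1  -1/2  3/20  0 ]
  [ 0  0  0     0     1  0 ]
  [ 0  0  0     0     0  1 ]
R2 → R2 − 3/20·R3
  [ 1  2  0    -1  3  0 ]
  [ 0  0  1  -1/2  0  0 ]
  [ 0  0  0     0  1  0 ]
  [ 0  0  0     0  0  1 ]
R1 → R1 − 3·R3
  [ 1  2  0    -1  0  0 ]
  [ 0  0  1  -1/2  0  0 ]
  [ 0  0  0     0  1  0 ]
  [ 0  0  0     0  0  1 ]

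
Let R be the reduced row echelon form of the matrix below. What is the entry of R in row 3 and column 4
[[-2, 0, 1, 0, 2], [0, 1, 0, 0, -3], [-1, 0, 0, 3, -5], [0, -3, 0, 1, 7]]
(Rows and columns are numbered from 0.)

-2

Multiply R1 by -1/2.
  [  1   0  -1/2  0  -1 ]
  [  0   1     0  0  -3 ]
  [ -1   0     0  3  -5 ]
  [  0  -3     0  1   7 ]
Add R1 to R3.
  [ 1   0  -1/2  0  -1 ]
  [ 0   1     0  0  -3 ]
  [ 0   0  -1/2  3  -6 ]
  [ 0  -3     0  1   7 ]
Add 3 times R2 to R4.
  [ 1  0  -1/2  0  -1 ]
  [ 0  1     0  0  -3 ]
  [ 0  0  -1/2  3  -6 ]
  [ 0  0     0  1  -2 ]
Multiply R3 by -2.
  [ 1  0  -1/2   0  -1 ]
  [ 0  1     0   0  -3 ]
  [ 0  0     1  -6  12 ]
  [ 0  0     0   1  -2 ]
Add 6 times R4 to R3.
  [ 1  0  -1/2  0  -1 ]
  [ 0  1     0  0  -3 ]
  [ 0  0     1  0   0 ]
  [ 0  0     0  1  -2 ]
Add 1/2 times R3 to R1.
  [ 1  0  0  0  -1 ]
  [ 0  1  0  0  -3 ]
  [ 0  0  1  0   0 ]
  [ 0  0  0  1  -2 ]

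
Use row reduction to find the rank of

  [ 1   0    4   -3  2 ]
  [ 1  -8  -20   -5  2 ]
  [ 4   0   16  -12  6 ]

ρ2 := ρ2 − ρ1
ρ3 := ρ3 − 4·ρ1
ρ2 := -1/8·ρ2
ρ3 := -1/2·ρ3
ρ1 := ρ1 − 2·ρ3
The reduced form has 3 nonzero rows.

rank = 3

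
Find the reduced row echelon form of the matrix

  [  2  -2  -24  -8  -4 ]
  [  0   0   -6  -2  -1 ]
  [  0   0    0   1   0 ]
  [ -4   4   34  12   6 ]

[[1, -1, 0, 0, 0], [0, 0, 1, 0, 0], [0, 0, 0, 1, 0], [0, 0, 0, 0, 1]]

R1 ← 1/2·R1
  [  1  -1  -12  -4  -2 ]
  [  0   0   -6  -2  -1 ]
  [  0   0    0   1   0 ]
  [ -4   4   34  12   6 ]
R4 ← R4 + 4·R1
  [ 1  -1  -12  -4  -2 ]
  [ 0   0   -6  -2  -1 ]
  [ 0   0    0   1   0 ]
  [ 0   0  -14  -4  -2 ]
R2 ← -1/6·R2
  [ 1  -1  -12   -4   -2 ]
  [ 0   0    1  1/3  1/6 ]
  [ 0   0    0    1    0 ]
  [ 0   0  -14   -4   -2 ]
R4 ← R4 + 14·R2
  [ 1  -1  -12   -4   -2 ]
  [ 0   0    1  1/3  1/6 ]
  [ 0   0    0    1    0 ]
  [ 0   0    0  2/3  1/3 ]
R4 ← R4 − 2/3·R3
  [ 1  -1  -12   -4   -2 ]
  [ 0   0    1  1/3  1/6 ]
  [ 0   0    0    1    0 ]
  [ 0   0    0    0  1/3 ]
R4 ← 3·R4
  [ 1  -1  -12   -4   -2 ]
  [ 0   0    1  1/3  1/6 ]
  [ 0   0    0    1    0 ]
  [ 0   0    0    0    1 ]
R2 ← R2 − 1/6·R4
  [ 1  -1  -12   -4  -2 ]
  [ 0   0    1  1/3   0 ]
  [ 0   0    0    1   0 ]
  [ 0   0    0    0   1 ]
R1 ← R1 + 2·R4
  [ 1  -1  -12   -4  0 ]
  [ 0   0    1  1/3  0 ]
  [ 0   0    0    1  0 ]
  [ 0   0    0    0  1 ]
R2 ← R2 − 1/3·R3
  [ 1  -1  -12  -4  0 ]
  [ 0   0    1   0  0 ]
  [ 0   0    0   1  0 ]
  [ 0   0    0   0  1 ]
R1 ← R1 + 4·R3
  [ 1  -1  -12  0  0 ]
  [ 0   0    1  0  0 ]
  [ 0   0    0  1  0 ]
  [ 0   0    0  0  1 ]
R1 ← R1 + 12·R2
  [ 1  -1  0  0  0 ]
  [ 0   0  1  0  0 ]
  [ 0   0  0  1  0 ]
  [ 0   0  0  0  1 ]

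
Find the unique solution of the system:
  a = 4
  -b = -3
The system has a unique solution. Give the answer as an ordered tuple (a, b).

Form the augmented matrix and row-reduce:
  [ 1   0  |   4 ]
  [ 0  -1  |  -3 ]
R2 → -1·R2
  [ 1  0  |  4 ]
  [ 0  1  |  3 ]
Reading off the last column: a = 4, b = 3.

(4, 3)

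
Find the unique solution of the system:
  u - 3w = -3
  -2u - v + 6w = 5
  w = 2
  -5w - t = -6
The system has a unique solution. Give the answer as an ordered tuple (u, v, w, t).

(3, 1, 2, -4)

Form the augmented matrix and row-reduce:
  [  1   0  -3   0  |  -3 ]
  [ -2  -1   6   0  |   5 ]
  [  0   0   1   0  |   2 ]
  [  0   0  -5  -1  |  -6 ]
Add 2 times ρ1 to ρ2.
  [ 1   0  -3   0  |  -3 ]
  [ 0  -1   0   0  |  -1 ]
  [ 0   0   1   0  |   2 ]
  [ 0   0  -5  -1  |  -6 ]
Multiply ρ2 by -1.
  [ 1  0  -3   0  |  -3 ]
  [ 0  1   0   0  |   1 ]
  [ 0  0   1   0  |   2 ]
  [ 0  0  -5  -1  |  -6 ]
Add 5 times ρ3 to ρ4.
  [ 1  0  -3   0  |  -3 ]
  [ 0  1   0   0  |   1 ]
  [ 0  0   1   0  |   2 ]
  [ 0  0   0  -1  |   4 ]
Multiply ρ4 by -1.
  [ 1  0  -3  0  |  -3 ]
  [ 0  1   0  0  |   1 ]
  [ 0  0   1  0  |   2 ]
  [ 0  0   0  1  |  -4 ]
Add 3 times ρ3 to ρ1.
  [ 1  0  0  0  |   3 ]
  [ 0  1  0  0  |   1 ]
  [ 0  0  1  0  |   2 ]
  [ 0  0  0  1  |  -4 ]
Reading off the last column: u = 3, v = 1, w = 2, t = -4.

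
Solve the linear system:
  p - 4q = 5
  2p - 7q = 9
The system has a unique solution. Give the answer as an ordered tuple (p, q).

Form the augmented matrix and row-reduce:
  [ 1  -4  |  5 ]
  [ 2  -7  |  9 ]
Subtract 2 times r1 from r2.
  [ 1  -4  |   5 ]
  [ 0   1  |  -1 ]
Add 4 times r2 to r1.
  [ 1  0  |   1 ]
  [ 0  1  |  -1 ]
Reading off the last column: p = 1, q = -1.

(1, -1)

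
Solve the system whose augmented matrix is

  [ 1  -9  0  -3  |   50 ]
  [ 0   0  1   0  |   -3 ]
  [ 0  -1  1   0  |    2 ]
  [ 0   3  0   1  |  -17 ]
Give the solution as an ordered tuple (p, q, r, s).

r2 <-> r3
r2 := -1·r2
r4 := r4 − 3·r2
r4 := r4 − 3·r3
r1 := r1 + 3·r4
r2 := r2 + r3
r1 := r1 + 9·r2
Reading off the last column: p = -1, q = -5, r = -3, s = -2.

(-1, -5, -3, -2)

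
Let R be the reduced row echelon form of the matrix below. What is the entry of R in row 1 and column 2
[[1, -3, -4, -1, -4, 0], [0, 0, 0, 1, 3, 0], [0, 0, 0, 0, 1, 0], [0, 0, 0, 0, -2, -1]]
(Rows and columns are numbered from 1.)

-3

R4 -> R4 + 2·R3
  [ 1  -3  -4  -1  -4   0 ]
  [ 0   0   0   1   3   0 ]
  [ 0   0   0   0   1   0 ]
  [ 0   0   0   0   0  -1 ]
R4 -> -1·R4
  [ 1  -3  -4  -1  -4  0 ]
  [ 0   0   0   1   3  0 ]
  [ 0   0   0   0   1  0 ]
  [ 0   0   0   0   0  1 ]
R2 -> R2 − 3·R3
  [ 1  -3  -4  -1  -4  0 ]
  [ 0   0   0   1   0  0 ]
  [ 0   0   0   0   1  0 ]
  [ 0   0   0   0   0  1 ]
R1 -> R1 + 4·R3
  [ 1  -3  -4  -1  0  0 ]
  [ 0   0   0   1  0  0 ]
  [ 0   0   0   0  1  0 ]
  [ 0   0   0   0  0  1 ]
R1 -> R1 + R2
  [ 1  -3  -4  0  0  0 ]
  [ 0   0   0  1  0  0 ]
  [ 0   0   0  0  1  0 ]
  [ 0   0   0  0  0  1 ]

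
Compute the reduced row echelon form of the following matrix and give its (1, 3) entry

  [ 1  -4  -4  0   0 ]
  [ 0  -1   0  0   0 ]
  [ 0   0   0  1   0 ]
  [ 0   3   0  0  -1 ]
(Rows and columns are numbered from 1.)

-4

R2 → -1·R2
  [ 1  -4  -4  0   0 ]
  [ 0   1   0  0   0 ]
  [ 0   0   0  1   0 ]
  [ 0   3   0  0  -1 ]
R4 → R4 − 3·R2
  [ 1  -4  -4  0   0 ]
  [ 0   1   0  0   0 ]
  [ 0   0   0  1   0 ]
  [ 0   0   0  0  -1 ]
R4 → -1·R4
  [ 1  -4  -4  0  0 ]
  [ 0   1   0  0  0 ]
  [ 0   0   0  1  0 ]
  [ 0   0   0  0  1 ]
R1 → R1 + 4·R2
  [ 1  0  -4  0  0 ]
  [ 0  1   0  0  0 ]
  [ 0  0   0  1  0 ]
  [ 0  0   0  0  1 ]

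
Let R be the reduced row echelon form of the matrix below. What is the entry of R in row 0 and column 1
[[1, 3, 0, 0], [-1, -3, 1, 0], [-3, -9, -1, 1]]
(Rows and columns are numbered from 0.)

3

r2 := r2 + r1
  [  1   3   0  0 ]
  [  0   0   1  0 ]
  [ -3  -9  -1  1 ]
r3 := r3 + 3·r1
  [ 1  3   0  0 ]
  [ 0  0   1  0 ]
  [ 0  0  -1  1 ]
r3 := r3 + r2
  [ 1  3  0  0 ]
  [ 0  0  1  0 ]
  [ 0  0  0  1 ]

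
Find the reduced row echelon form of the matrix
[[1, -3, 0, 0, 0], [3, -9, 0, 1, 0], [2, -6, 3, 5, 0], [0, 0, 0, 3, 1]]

r2 → r2 − 3·r1
  [ 1  -3  0  0  0 ]
  [ 0   0  0  1  0 ]
  [ 2  -6  3  5  0 ]
  [ 0   0  0  3  1 ]
r3 → r3 − 2·r1
  [ 1  -3  0  0  0 ]
  [ 0   0  0  1  0 ]
  [ 0   0  3  5  0 ]
  [ 0   0  0  3  1 ]
r2 ↔ r3
  [ 1  -3  0  0  0 ]
  [ 0   0  3  5  0 ]
  [ 0   0  0  1  0 ]
  [ 0   0  0  3  1 ]
r2 → 1/3·r2
  [ 1  -3  0    0  0 ]
  [ 0   0  1  5/3  0 ]
  [ 0   0  0    1  0 ]
  [ 0   0  0    3  1 ]
r4 → r4 − 3·r3
  [ 1  -3  0    0  0 ]
  [ 0   0  1  5/3  0 ]
  [ 0   0  0    1  0 ]
  [ 0   0  0    0  1 ]
r2 → r2 − 5/3·r3
  [ 1  -3  0  0  0 ]
  [ 0   0  1  0  0 ]
  [ 0   0  0  1  0 ]
  [ 0   0  0  0  1 ]

[[1, -3, 0, 0, 0], [0, 0, 1, 0, 0], [0, 0, 0, 1, 0], [0, 0, 0, 0, 1]]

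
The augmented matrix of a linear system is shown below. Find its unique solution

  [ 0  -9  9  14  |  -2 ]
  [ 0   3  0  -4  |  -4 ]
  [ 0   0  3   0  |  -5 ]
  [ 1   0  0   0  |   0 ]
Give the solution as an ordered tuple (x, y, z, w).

(0, -2/3, -5/3, 1/2)

ρ1 <-> ρ4
ρ2 -> 1/3·ρ2
ρ4 -> ρ4 + 9·ρ2
ρ3 -> 1/3·ρ3
ρ4 -> ρ4 − 9·ρ3
ρ4 -> 1/2·ρ4
ρ2 -> ρ2 + 4/3·ρ4
Reading off the last column: x = 0, y = -2/3, z = -5/3, w = 1/2.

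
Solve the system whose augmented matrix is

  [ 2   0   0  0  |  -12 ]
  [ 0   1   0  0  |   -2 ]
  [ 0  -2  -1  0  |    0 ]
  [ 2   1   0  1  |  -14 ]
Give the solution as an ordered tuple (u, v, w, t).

(-6, -2, 4, 0)

ρ1 → 1/2·ρ1
  [ 1   0   0  0  |   -6 ]
  [ 0   1   0  0  |   -2 ]
  [ 0  -2  -1  0  |    0 ]
  [ 2   1   0  1  |  -14 ]
ρ4 → ρ4 − 2·ρ1
  [ 1   0   0  0  |  -6 ]
  [ 0   1   0  0  |  -2 ]
  [ 0  -2  -1  0  |   0 ]
  [ 0   1   0  1  |  -2 ]
ρ3 → ρ3 + 2·ρ2
  [ 1  0   0  0  |  -6 ]
  [ 0  1   0  0  |  -2 ]
  [ 0  0  -1  0  |  -4 ]
  [ 0  1   0  1  |  -2 ]
ρ4 → ρ4 − ρ2
  [ 1  0   0  0  |  -6 ]
  [ 0  1   0  0  |  -2 ]
  [ 0  0  -1  0  |  -4 ]
  [ 0  0   0  1  |   0 ]
ρ3 → -1·ρ3
  [ 1  0  0  0  |  -6 ]
  [ 0  1  0  0  |  -2 ]
  [ 0  0  1  0  |   4 ]
  [ 0  0  0  1  |   0 ]
Reading off the last column: u = -6, v = -2, w = 4, t = 0.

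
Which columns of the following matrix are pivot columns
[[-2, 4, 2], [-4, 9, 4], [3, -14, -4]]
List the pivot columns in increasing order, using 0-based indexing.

0, 1, 2

R1 → -1/2·R1
  [  1   -2  -1 ]
  [ -4    9   4 ]
  [  3  -14  -4 ]
R2 → R2 + 4·R1
  [ 1   -2  -1 ]
  [ 0    1   0 ]
  [ 3  -14  -4 ]
R3 → R3 − 3·R1
  [ 1  -2  -1 ]
  [ 0   1   0 ]
  [ 0  -8  -1 ]
R3 → R3 + 8·R2
  [ 1  -2  -1 ]
  [ 0   1   0 ]
  [ 0   0  -1 ]
R3 → -1·R3
  [ 1  -2  -1 ]
  [ 0   1   0 ]
  [ 0   0   1 ]
R1 → R1 + R3
  [ 1  -2  0 ]
  [ 0   1  0 ]
  [ 0   0  1 ]
R1 → R1 + 2·R2
  [ 1  0  0 ]
  [ 0  1  0 ]
  [ 0  0  1 ]
Pivot columns are the columns containing a leading 1.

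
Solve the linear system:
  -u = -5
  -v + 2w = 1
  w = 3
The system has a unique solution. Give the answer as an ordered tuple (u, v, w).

Form the augmented matrix and row-reduce:
  [ -1   0  0  |  -5 ]
  [  0  -1  2  |   1 ]
  [  0   0  1  |   3 ]
ρ1 -> -1·ρ1
  [ 1   0  0  |  5 ]
  [ 0  -1  2  |  1 ]
  [ 0   0  1  |  3 ]
ρ2 -> -1·ρ2
  [ 1  0   0  |   5 ]
  [ 0  1  -2  |  -1 ]
  [ 0  0   1  |   3 ]
ρ2 -> ρ2 + 2·ρ3
  [ 1  0  0  |  5 ]
  [ 0  1  0  |  5 ]
  [ 0  0  1  |  3 ]
Reading off the last column: u = 5, v = 5, w = 3.

(5, 5, 3)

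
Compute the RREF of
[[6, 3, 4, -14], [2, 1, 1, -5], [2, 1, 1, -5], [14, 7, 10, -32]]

Multiply ρ1 by 1/6.
  [  1  1/2  2/3  -7/3 ]
  [  2    1    1    -5 ]
  [  2    1    1    -5 ]
  [ 14    7   10   -32 ]
Subtract 2 times ρ1 from ρ2.
  [  1  1/2   2/3  -7/3 ]
  [  0    0  -1/3  -1/3 ]
  [  2    1     1    -5 ]
  [ 14    7    10   -32 ]
Subtract 2 times ρ1 from ρ3.
  [  1  1/2   2/3  -7/3 ]
  [  0    0  -1/3  -1/3 ]
  [  0    0  -1/3  -1/3 ]
  [ 14    7    10   -32 ]
Subtract 14 times ρ1 from ρ4.
  [ 1  1/2   2/3  -7/3 ]
  [ 0    0  -1/3  -1/3 ]
  [ 0    0  -1/3  -1/3 ]
  [ 0    0   2/3   2/3 ]
Multiply ρ2 by -3.
  [ 1  1/2   2/3  -7/3 ]
  [ 0    0     1     1 ]
  [ 0    0  -1/3  -1/3 ]
  [ 0    0   2/3   2/3 ]
Add 1/3 times ρ2 to ρ3.
  [ 1  1/2  2/3  -7/3 ]
  [ 0    0    1     1 ]
  [ 0    0    0     0 ]
  [ 0    0  2/3   2/3 ]
Subtract 2/3 times ρ2 from ρ4.
  [ 1  1/2  2/3  -7/3 ]
  [ 0    0    1     1 ]
  [ 0    0    0     0 ]
  [ 0    0    0     0 ]
Subtract 2/3 times ρ2 from ρ1.
  [ 1  1/2  0  -3 ]
  [ 0    0  1   1 ]
  [ 0    0  0   0 ]
  [ 0    0  0   0 ]

[[1, 1/2, 0, -3], [0, 0, 1, 1], [0, 0, 0, 0], [0, 0, 0, 0]]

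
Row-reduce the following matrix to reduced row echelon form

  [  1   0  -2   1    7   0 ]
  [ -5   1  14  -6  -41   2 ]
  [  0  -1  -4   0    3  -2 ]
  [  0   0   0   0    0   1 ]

[[1, 0, -2, 0, 4, 0], [0, 1, 4, 0, -3, 0], [0, 0, 0, 1, 3, 0], [0, 0, 0, 0, 0, 1]]

R2 → R2 + 5·R1
  [ 1   0  -2   1   7   0 ]
  [ 0   1   4  -1  -6   2 ]
  [ 0  -1  -4   0   3  -2 ]
  [ 0   0   0   0   0   1 ]
R3 → R3 + R2
  [ 1  0  -2   1   7  0 ]
  [ 0  1   4  -1  -6  2 ]
  [ 0  0   0  -1  -3  0 ]
  [ 0  0   0   0   0  1 ]
R3 → -1·R3
  [ 1  0  -2   1   7  0 ]
  [ 0  1   4  -1  -6  2 ]
  [ 0  0   0   1   3  0 ]
  [ 0  0   0   0   0  1 ]
R2 → R2 − 2·R4
  [ 1  0  -2   1   7  0 ]
  [ 0  1   4  -1  -6  0 ]
  [ 0  0   0   1   3  0 ]
  [ 0  0   0   0   0  1 ]
R2 → R2 + R3
  [ 1  0  -2  1   7  0 ]
  [ 0  1   4  0  -3  0 ]
  [ 0  0   0  1   3  0 ]
  [ 0  0   0  0   0  1 ]
R1 → R1 − R3
  [ 1  0  -2  0   4  0 ]
  [ 0  1   4  0  -3  0 ]
  [ 0  0   0  1   3  0 ]
  [ 0  0   0  0   0  1 ]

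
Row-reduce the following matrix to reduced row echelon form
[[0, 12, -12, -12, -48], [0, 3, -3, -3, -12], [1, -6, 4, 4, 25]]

ρ1 <=> ρ3
  [ 1  -6    4    4   25 ]
  [ 0   3   -3   -3  -12 ]
  [ 0  12  -12  -12  -48 ]
ρ2 ← 1/3·ρ2
  [ 1  -6    4    4   25 ]
  [ 0   1   -1   -1   -4 ]
  [ 0  12  -12  -12  -48 ]
ρ3 ← ρ3 − 12·ρ2
  [ 1  -6   4   4  25 ]
  [ 0   1  -1  -1  -4 ]
  [ 0   0   0   0   0 ]
ρ1 ← ρ1 + 6·ρ2
  [ 1  0  -2  -2   1 ]
  [ 0  1  -1  -1  -4 ]
  [ 0  0   0   0   0 ]

[[1, 0, -2, -2, 1], [0, 1, -1, -1, -4], [0, 0, 0, 0, 0]]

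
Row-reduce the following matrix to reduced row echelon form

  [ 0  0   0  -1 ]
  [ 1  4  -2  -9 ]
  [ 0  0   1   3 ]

R1 <-> R2
  [ 1  4  -2  -9 ]
  [ 0  0   0  -1 ]
  [ 0  0   1   3 ]
R2 <-> R3
  [ 1  4  -2  -9 ]
  [ 0  0   1   3 ]
  [ 0  0   0  -1 ]
R3 ← -1·R3
  [ 1  4  -2  -9 ]
  [ 0  0   1   3 ]
  [ 0  0   0   1 ]
R2 ← R2 − 3·R3
  [ 1  4  -2  -9 ]
  [ 0  0   1   0 ]
  [ 0  0   0   1 ]
R1 ← R1 + 9·R3
  [ 1  4  -2  0 ]
  [ 0  0   1  0 ]
  [ 0  0   0  1 ]
R1 ← R1 + 2·R2
  [ 1  4  0  0 ]
  [ 0  0  1  0 ]
  [ 0  0  0  1 ]

[[1, 4, 0, 0], [0, 0, 1, 0], [0, 0, 0, 1]]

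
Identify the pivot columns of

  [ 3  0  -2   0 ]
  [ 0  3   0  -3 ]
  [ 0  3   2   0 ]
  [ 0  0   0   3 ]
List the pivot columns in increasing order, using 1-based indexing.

R1 -> 1/3·R1
  [ 1  0  -2/3   0 ]
  [ 0  3     0  -3 ]
  [ 0  3     2   0 ]
  [ 0  0     0   3 ]
R2 -> 1/3·R2
  [ 1  0  -2/3   0 ]
  [ 0  1     0  -1 ]
  [ 0  3     2   0 ]
  [ 0  0     0   3 ]
R3 -> R3 − 3·R2
  [ 1  0  -2/3   0 ]
  [ 0  1     0  -1 ]
  [ 0  0     2   3 ]
  [ 0  0     0   3 ]
R3 -> 1/2·R3
  [ 1  0  -2/3    0 ]
  [ 0  1     0   -1 ]
  [ 0  0     1  3/2 ]
  [ 0  0     0    3 ]
R4 -> 1/3·R4
  [ 1  0  -2/3    0 ]
  [ 0  1     0   -1 ]
  [ 0  0     1  3/2 ]
  [ 0  0     0    1 ]
R3 -> R3 − 3/2·R4
  [ 1  0  -2/3   0 ]
  [ 0  1     0  -1 ]
  [ 0  0     1   0 ]
  [ 0  0     0   1 ]
R2 -> R2 + R4
  [ 1  0  -2/3  0 ]
  [ 0  1     0  0 ]
  [ 0  0     1  0 ]
  [ 0  0     0  1 ]
R1 -> R1 + 2/3·R3
  [ 1  0  0  0 ]
  [ 0  1  0  0 ]
  [ 0  0  1  0 ]
  [ 0  0  0  1 ]
Pivot columns are the columns containing a leading 1.

1, 2, 3, 4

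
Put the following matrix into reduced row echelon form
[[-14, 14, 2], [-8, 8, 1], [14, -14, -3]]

[[1, -1, 0], [0, 0, 1], [0, 0, 0]]

Multiply ρ1 by -1/14.
  [  1   -1  -1/7 ]
  [ -8    8     1 ]
  [ 14  -14    -3 ]
Add 8 times ρ1 to ρ2.
  [  1   -1  -1/7 ]
  [  0    0  -1/7 ]
  [ 14  -14    -3 ]
Subtract 14 times ρ1 from ρ3.
  [ 1  -1  -1/7 ]
  [ 0   0  -1/7 ]
  [ 0   0    -1 ]
Multiply ρ2 by -7.
  [ 1  -1  -1/7 ]
  [ 0   0     1 ]
  [ 0   0    -1 ]
Add ρ2 to ρ3.
  [ 1  -1  -1/7 ]
  [ 0   0     1 ]
  [ 0   0     0 ]
Add 1/7 times ρ2 to ρ1.
  [ 1  -1  0 ]
  [ 0   0  1 ]
  [ 0   0  0 ]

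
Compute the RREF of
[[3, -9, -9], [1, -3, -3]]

[[1, -3, -3], [0, 0, 0]]

R1 -> 1/3·R1
R2 -> R2 − R1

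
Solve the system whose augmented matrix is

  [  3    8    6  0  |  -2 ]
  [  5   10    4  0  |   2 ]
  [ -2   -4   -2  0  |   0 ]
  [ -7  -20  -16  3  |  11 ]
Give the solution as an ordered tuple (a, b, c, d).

R1 -> 1/3·R1
  [  1  8/3    2  0  |  -2/3 ]
  [  5   10    4  0  |     2 ]
  [ -2   -4   -2  0  |     0 ]
  [ -7  -20  -16  3  |    11 ]
R2 -> R2 − 5·R1
  [  1    8/3    2  0  |  -2/3 ]
  [  0  -10/3   -6  0  |  16/3 ]
  [ -2     -4   -2  0  |     0 ]
  [ -7    -20  -16  3  |    11 ]
R3 -> R3 + 2·R1
  [  1    8/3    2  0  |  -2/3 ]
  [  0  -10/3   -6  0  |  16/3 ]
  [  0    4/3    2  0  |  -4/3 ]
  [ -7    -20  -16  3  |    11 ]
R4 -> R4 + 7·R1
  [ 1    8/3   2  0  |  -2/3 ]
  [ 0  -10/3  -6  0  |  16/3 ]
  [ 0    4/3   2  0  |  -4/3 ]
  [ 0   -4/3  -2  3  |  19/3 ]
R2 -> -3/10·R2
  [ 1   8/3    2  0  |  -2/3 ]
  [ 0     1  9/5  0  |  -8/5 ]
  [ 0   4/3    2  0  |  -4/3 ]
  [ 0  -4/3   -2  3  |  19/3 ]
R3 -> R3 − 4/3·R2
  [ 1   8/3     2  0  |  -2/3 ]
  [ 0     1   9/5  0  |  -8/5 ]
  [ 0     0  -2/5  0  |   4/5 ]
  [ 0  -4/3    -2  3  |  19/3 ]
R4 -> R4 + 4/3·R2
  [ 1  8/3     2  0  |  -2/3 ]
  [ 0    1   9/5  0  |  -8/5 ]
  [ 0    0  -2/5  0  |   4/5 ]
  [ 0    0   2/5  3  |  21/5 ]
R3 -> -5/2·R3
  [ 1  8/3    2  0  |  -2/3 ]
  [ 0    1  9/5  0  |  -8/5 ]
  [ 0    0    1  0  |    -2 ]
  [ 0    0  2/5  3  |  21/5 ]
R4 -> R4 − 2/5·R3
  [ 1  8/3    2  0  |  -2/3 ]
  [ 0    1  9/5  0  |  -8/5 ]
  [ 0    0    1  0  |    -2 ]
  [ 0    0    0  3  |     5 ]
R4 -> 1/3·R4
  [ 1  8/3    2  0  |  -2/3 ]
  [ 0    1  9/5  0  |  -8/5 ]
  [ 0    0    1  0  |    -2 ]
  [ 0    0    0  1  |   5/3 ]
R2 -> R2 − 9/5·R3
  [ 1  8/3  2  0  |  -2/3 ]
  [ 0    1  0  0  |     2 ]
  [ 0    0  1  0  |    -2 ]
  [ 0    0  0  1  |   5/3 ]
R1 -> R1 − 2·R3
  [ 1  8/3  0  0  |  10/3 ]
  [ 0    1  0  0  |     2 ]
  [ 0    0  1  0  |    -2 ]
  [ 0    0  0  1  |   5/3 ]
R1 -> R1 − 8/3·R2
  [ 1  0  0  0  |   -2 ]
  [ 0  1  0  0  |    2 ]
  [ 0  0  1  0  |   -2 ]
  [ 0  0  0  1  |  5/3 ]
Reading off the last column: a = -2, b = 2, c = -2, d = 5/3.

(-2, 2, -2, 5/3)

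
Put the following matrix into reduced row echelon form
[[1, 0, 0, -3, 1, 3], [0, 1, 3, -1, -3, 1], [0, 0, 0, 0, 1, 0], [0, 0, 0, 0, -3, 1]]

[[1, 0, 0, -3, 0, 0], [0, 1, 3, -1, 0, 0], [0, 0, 0, 0, 1, 0], [0, 0, 0, 0, 0, 1]]

Add 3 times r3 to r4.
  [ 1  0  0  -3   1  3 ]
  [ 0  1  3  -1  -3  1 ]
  [ 0  0  0   0   1  0 ]
  [ 0  0  0   0   0  1 ]
Subtract r4 from r2.
  [ 1  0  0  -3   1  3 ]
  [ 0  1  3  -1  -3  0 ]
  [ 0  0  0   0   1  0 ]
  [ 0  0  0   0   0  1 ]
Subtract 3 times r4 from r1.
  [ 1  0  0  -3   1  0 ]
  [ 0  1  3  -1  -3  0 ]
  [ 0  0  0   0   1  0 ]
  [ 0  0  0   0   0  1 ]
Add 3 times r3 to r2.
  [ 1  0  0  -3  1  0 ]
  [ 0  1  3  -1  0  0 ]
  [ 0  0  0   0  1  0 ]
  [ 0  0  0   0  0  1 ]
Subtract r3 from r1.
  [ 1  0  0  -3  0  0 ]
  [ 0  1  3  -1  0  0 ]
  [ 0  0  0   0  1  0 ]
  [ 0  0  0   0  0  1 ]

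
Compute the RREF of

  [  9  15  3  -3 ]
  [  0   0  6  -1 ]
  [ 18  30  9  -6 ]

Multiply R1 by 1/9.
Subtract 18 times R1 from R3.
Multiply R2 by 1/6.
Subtract 3 times R2 from R3.
Multiply R3 by 2.
Add 1/6 times R3 to R2.
Add 1/3 times R3 to R1.
Subtract 1/3 times R2 from R1.

[[1, 5/3, 0, 0], [0, 0, 1, 0], [0, 0, 0, 1]]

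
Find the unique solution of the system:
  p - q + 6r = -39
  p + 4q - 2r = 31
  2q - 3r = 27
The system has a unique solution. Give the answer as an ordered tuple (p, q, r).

(-3, 6, -5)

Form the augmented matrix and row-reduce:
  [ 1  -1   6  |  -39 ]
  [ 1   4  -2  |   31 ]
  [ 0   2  -3  |   27 ]
Subtract R1 from R2.
  [ 1  -1   6  |  -39 ]
  [ 0   5  -8  |   70 ]
  [ 0   2  -3  |   27 ]
Multiply R2 by 1/5.
  [ 1  -1     6  |  -39 ]
  [ 0   1  -8/5  |   14 ]
  [ 0   2    -3  |   27 ]
Subtract 2 times R2 from R3.
  [ 1  -1     6  |  -39 ]
  [ 0   1  -8/5  |   14 ]
  [ 0   0   1/5  |   -1 ]
Multiply R3 by 5.
  [ 1  -1     6  |  -39 ]
  [ 0   1  -8/5  |   14 ]
  [ 0   0     1  |   -5 ]
Add 8/5 times R3 to R2.
  [ 1  -1  6  |  -39 ]
  [ 0   1  0  |    6 ]
  [ 0   0  1  |   -5 ]
Subtract 6 times R3 from R1.
  [ 1  -1  0  |  -9 ]
  [ 0   1  0  |   6 ]
  [ 0   0  1  |  -5 ]
Add R2 to R1.
  [ 1  0  0  |  -3 ]
  [ 0  1  0  |   6 ]
  [ 0  0  1  |  -5 ]
Reading off the last column: p = -3, q = 6, r = -5.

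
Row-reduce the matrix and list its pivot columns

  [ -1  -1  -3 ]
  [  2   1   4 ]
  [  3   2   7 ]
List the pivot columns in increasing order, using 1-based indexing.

1, 2

Multiply R1 by -1.
Subtract 2 times R1 from R2.
Subtract 3 times R1 from R3.
Multiply R2 by -1.
Add R2 to R3.
Subtract R2 from R1.
Pivot columns are the columns containing a leading 1.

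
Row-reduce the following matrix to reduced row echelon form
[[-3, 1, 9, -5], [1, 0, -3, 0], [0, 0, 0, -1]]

R1 -> -1/3·R1
R2 -> R2 − R1
R2 -> 3·R2
R3 -> -1·R3
R2 -> R2 + 5·R3
R1 -> R1 − 5/3·R3
R1 -> R1 + 1/3·R2

[[1, 0, -3, 0], [0, 1, 0, 0], [0, 0, 0, 1]]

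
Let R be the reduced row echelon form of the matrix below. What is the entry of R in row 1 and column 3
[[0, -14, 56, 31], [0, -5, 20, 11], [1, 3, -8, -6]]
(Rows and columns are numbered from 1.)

R1 ↔ R3
  [ 1    3  -8  -6 ]
  [ 0   -5  20  11 ]
  [ 0  -14  56  31 ]
R2 := -1/5·R2
  [ 1    3  -8     -6 ]
  [ 0    1  -4  -11/5 ]
  [ 0  -14  56     31 ]
R3 := R3 + 14·R2
  [ 1  3  -8     -6 ]
  [ 0  1  -4  -11/5 ]
  [ 0  0   0    1/5 ]
R3 := 5·R3
  [ 1  3  -8     -6 ]
  [ 0  1  -4  -11/5 ]
  [ 0  0   0      1 ]
R2 := R2 + 11/5·R3
  [ 1  3  -8  -6 ]
  [ 0  1  -4   0 ]
  [ 0  0   0   1 ]
R1 := R1 + 6·R3
  [ 1  3  -8  0 ]
  [ 0  1  -4  0 ]
  [ 0  0   0  1 ]
R1 := R1 − 3·R2
  [ 1  0   4  0 ]
  [ 0  1  -4  0 ]
  [ 0  0   0  1 ]

4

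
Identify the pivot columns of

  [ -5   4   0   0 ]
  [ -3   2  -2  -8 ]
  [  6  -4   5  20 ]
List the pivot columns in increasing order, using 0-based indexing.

0, 1, 2

R1 := -1/5·R1
R2 := R2 + 3·R1
R3 := R3 − 6·R1
R2 := -5/2·R2
R3 := R3 − 4/5·R2
R2 := R2 − 5·R3
R1 := R1 + 4/5·R2
Pivot columns are the columns containing a leading 1.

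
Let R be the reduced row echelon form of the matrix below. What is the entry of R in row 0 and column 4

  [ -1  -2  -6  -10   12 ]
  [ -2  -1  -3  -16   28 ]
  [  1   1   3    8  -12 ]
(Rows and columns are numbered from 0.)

0

Multiply R1 by -1.
  [  1   2   6   10  -12 ]
  [ -2  -1  -3  -16   28 ]
  [  1   1   3    8  -12 ]
Add 2 times R1 to R2.
  [ 1  2  6  10  -12 ]
  [ 0  3  9   4    4 ]
  [ 1  1  3   8  -12 ]
Subtract R1 from R3.
  [ 1   2   6  10  -12 ]
  [ 0   3   9   4    4 ]
  [ 0  -1  -3  -2    0 ]
Multiply R2 by 1/3.
  [ 1   2   6   10  -12 ]
  [ 0   1   3  4/3  4/3 ]
  [ 0  -1  -3   -2    0 ]
Add R2 to R3.
  [ 1  2  6    10  -12 ]
  [ 0  1  3   4/3  4/3 ]
  [ 0  0  0  -2/3  4/3 ]
Multiply R3 by -3/2.
  [ 1  2  6   10  -12 ]
  [ 0  1  3  4/3  4/3 ]
  [ 0  0  0    1   -2 ]
Subtract 4/3 times R3 from R2.
  [ 1  2  6  10  -12 ]
  [ 0  1  3   0    4 ]
  [ 0  0  0   1   -2 ]
Subtract 10 times R3 from R1.
  [ 1  2  6  0   8 ]
  [ 0  1  3  0   4 ]
  [ 0  0  0  1  -2 ]
Subtract 2 times R2 from R1.
  [ 1  0  0  0   0 ]
  [ 0  1  3  0   4 ]
  [ 0  0  0  1  -2 ]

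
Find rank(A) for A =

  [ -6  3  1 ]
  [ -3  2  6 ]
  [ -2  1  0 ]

rank = 3

R1 := -1/6·R1
  [  1  -1/2  -1/6 ]
  [ -3     2     6 ]
  [ -2     1     0 ]
R2 := R2 + 3·R1
  [  1  -1/2  -1/6 ]
  [  0   1/2  11/2 ]
  [ -2     1     0 ]
R3 := R3 + 2·R1
  [ 1  -1/2  -1/6 ]
  [ 0   1/2  11/2 ]
  [ 0     0  -1/3 ]
R2 := 2·R2
  [ 1  -1/2  -1/6 ]
  [ 0     1    11 ]
  [ 0     0  -1/3 ]
R3 := -3·R3
  [ 1  -1/2  -1/6 ]
  [ 0     1    11 ]
  [ 0     0     1 ]
R2 := R2 − 11·R3
  [ 1  -1/2  -1/6 ]
  [ 0     1     0 ]
  [ 0     0     1 ]
R1 := R1 + 1/6·R3
  [ 1  -1/2  0 ]
  [ 0     1  0 ]
  [ 0     0  1 ]
R1 := R1 + 1/2·R2
  [ 1  0  0 ]
  [ 0  1  0 ]
  [ 0  0  1 ]
The reduced form has 3 nonzero rows.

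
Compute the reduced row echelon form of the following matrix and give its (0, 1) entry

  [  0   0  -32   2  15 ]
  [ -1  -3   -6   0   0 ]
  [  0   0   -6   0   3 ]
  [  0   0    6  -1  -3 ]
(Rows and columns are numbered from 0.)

ρ1 ↔ ρ2
  [ -1  -3   -6   0   0 ]
  [  0   0  -32   2  15 ]
  [  0   0   -6   0   3 ]
  [  0   0    6  -1  -3 ]
ρ1 := -1·ρ1
  [ 1  3    6   0   0 ]
  [ 0  0  -32   2  15 ]
  [ 0  0   -6   0   3 ]
  [ 0  0    6  -1  -3 ]
ρ2 := -1/32·ρ2
  [ 1  3   6      0       0 ]
  [ 0  0   1  -1/16  -15/32 ]
  [ 0  0  -6      0       3 ]
  [ 0  0   6     -1      -3 ]
ρ3 := ρ3 + 6·ρ2
  [ 1  3  6      0       0 ]
  [ 0  0  1  -1/16  -15/32 ]
  [ 0  0  0   -3/8    3/16 ]
  [ 0  0  6     -1      -3 ]
ρ4 := ρ4 − 6·ρ2
  [ 1  3  6      0       0 ]
  [ 0  0  1  -1/16  -15/32 ]
  [ 0  0  0   -3/8    3/16 ]
  [ 0  0  0   -5/8   -3/16 ]
ρ3 := -8/3·ρ3
  [ 1  3  6      0       0 ]
  [ 0  0  1  -1/16  -15/32 ]
  [ 0  0  0      1    -1/2 ]
  [ 0  0  0   -5/8   -3/16 ]
ρ4 := ρ4 + 5/8·ρ3
  [ 1  3  6      0       0 ]
  [ 0  0  1  -1/16  -15/32 ]
  [ 0  0  0      1    -1/2 ]
  [ 0  0  0      0    -1/2 ]
ρ4 := -2·ρ4
  [ 1  3  6      0       0 ]
  [ 0  0  1  -1/16  -15/32 ]
  [ 0  0  0      1    -1/2 ]
  [ 0  0  0      0       1 ]
ρ3 := ρ3 + 1/2·ρ4
  [ 1  3  6      0       0 ]
  [ 0  0  1  -1/16  -15/32 ]
  [ 0  0  0      1       0 ]
  [ 0  0  0      0       1 ]
ρ2 := ρ2 + 15/32·ρ4
  [ 1  3  6      0  0 ]
  [ 0  0  1  -1/16  0 ]
  [ 0  0  0      1  0 ]
  [ 0  0  0      0  1 ]
ρ2 := ρ2 + 1/16·ρ3
  [ 1  3  6  0  0 ]
  [ 0  0  1  0  0 ]
  [ 0  0  0  1  0 ]
  [ 0  0  0  0  1 ]
ρ1 := ρ1 − 6·ρ2
  [ 1  3  0  0  0 ]
  [ 0  0  1  0  0 ]
  [ 0  0  0  1  0 ]
  [ 0  0  0  0  1 ]

3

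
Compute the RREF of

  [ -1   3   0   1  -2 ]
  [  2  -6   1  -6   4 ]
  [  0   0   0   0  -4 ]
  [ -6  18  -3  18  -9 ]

[[1, -3, 0, -1, 0], [0, 0, 1, -4, 0], [0, 0, 0, 0, 1], [0, 0, 0, 0, 0]]

r1 → -1·r1
r2 → r2 − 2·r1
r4 → r4 + 6·r1
r4 → r4 + 3·r2
r3 → -1/4·r3
r4 → r4 − 3·r3
r1 → r1 − 2·r3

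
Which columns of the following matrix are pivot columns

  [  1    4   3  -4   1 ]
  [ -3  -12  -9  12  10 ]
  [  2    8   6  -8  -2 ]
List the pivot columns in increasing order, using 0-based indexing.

ρ2 := ρ2 + 3·ρ1
  [ 1  4  3  -4   1 ]
  [ 0  0  0   0  13 ]
  [ 2  8  6  -8  -2 ]
ρ3 := ρ3 − 2·ρ1
  [ 1  4  3  -4   1 ]
  [ 0  0  0   0  13 ]
  [ 0  0  0   0  -4 ]
ρ2 := 1/13·ρ2
  [ 1  4  3  -4   1 ]
  [ 0  0  0   0   1 ]
  [ 0  0  0   0  -4 ]
ρ3 := ρ3 + 4·ρ2
  [ 1  4  3  -4  1 ]
  [ 0  0  0   0  1 ]
  [ 0  0  0   0  0 ]
ρ1 := ρ1 − ρ2
  [ 1  4  3  -4  0 ]
  [ 0  0  0   0  1 ]
  [ 0  0  0   0  0 ]
Pivot columns are the columns containing a leading 1.

0, 4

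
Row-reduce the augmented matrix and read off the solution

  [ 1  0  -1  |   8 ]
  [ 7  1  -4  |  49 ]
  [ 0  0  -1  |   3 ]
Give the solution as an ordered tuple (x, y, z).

ρ2 := ρ2 − 7·ρ1
  [ 1  0  -1  |   8 ]
  [ 0  1   3  |  -7 ]
  [ 0  0  -1  |   3 ]
ρ3 := -1·ρ3
  [ 1  0  -1  |   8 ]
  [ 0  1   3  |  -7 ]
  [ 0  0   1  |  -3 ]
ρ2 := ρ2 − 3·ρ3
  [ 1  0  -1  |   8 ]
  [ 0  1   0  |   2 ]
  [ 0  0   1  |  -3 ]
ρ1 := ρ1 + ρ3
  [ 1  0  0  |   5 ]
  [ 0  1  0  |   2 ]
  [ 0  0  1  |  -3 ]
Reading off the last column: x = 5, y = 2, z = -3.

(5, 2, -3)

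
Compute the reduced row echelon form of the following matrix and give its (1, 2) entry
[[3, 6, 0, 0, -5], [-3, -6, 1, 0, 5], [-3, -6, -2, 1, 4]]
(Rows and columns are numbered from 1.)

Multiply R1 by 1/3.
  [  1   2   0  0  -5/3 ]
  [ -3  -6   1  0     5 ]
  [ -3  -6  -2  1     4 ]
Add 3 times R1 to R2.
  [  1   2   0  0  -5/3 ]
  [  0   0   1  0     0 ]
  [ -3  -6  -2  1     4 ]
Add 3 times R1 to R3.
  [ 1  2   0  0  -5/3 ]
  [ 0  0   1  0     0 ]
  [ 0  0  -2  1    -1 ]
Add 2 times R2 to R3.
  [ 1  2  0  0  -5/3 ]
  [ 0  0  1  0     0 ]
  [ 0  0  0  1    -1 ]

2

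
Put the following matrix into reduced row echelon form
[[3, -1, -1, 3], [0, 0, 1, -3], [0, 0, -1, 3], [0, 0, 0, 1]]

R1 → 1/3·R1
  [ 1  -1/3  -1/3   1 ]
  [ 0     0     1  -3 ]
  [ 0     0    -1   3 ]
  [ 0     0     0   1 ]
R3 → R3 + R2
  [ 1  -1/3  -1/3   1 ]
  [ 0     0     1  -3 ]
  [ 0     0     0   0 ]
  [ 0     0     0   1 ]
R3 <-> R4
  [ 1  -1/3  -1/3   1 ]
  [ 0     0     1  -3 ]
  [ 0     0     0   1 ]
  [ 0     0     0   0 ]
R2 → R2 + 3·R3
  [ 1  -1/3  -1/3  1 ]
  [ 0     0     1  0 ]
  [ 0     0     0  1 ]
  [ 0     0     0  0 ]
R1 → R1 − R3
  [ 1  -1/3  -1/3  0 ]
  [ 0     0     1  0 ]
  [ 0     0     0  1 ]
  [ 0     0     0  0 ]
R1 → R1 + 1/3·R2
  [ 1  -1/3  0  0 ]
  [ 0     0  1  0 ]
  [ 0     0  0  1 ]
  [ 0     0  0  0 ]

[[1, -1/3, 0, 0], [0, 0, 1, 0], [0, 0, 0, 1], [0, 0, 0, 0]]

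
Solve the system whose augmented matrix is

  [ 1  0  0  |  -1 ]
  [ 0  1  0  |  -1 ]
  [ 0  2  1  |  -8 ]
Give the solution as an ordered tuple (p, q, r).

(-1, -1, -6)

Subtract 2 times R2 from R3.
  [ 1  0  0  |  -1 ]
  [ 0  1  0  |  -1 ]
  [ 0  0  1  |  -6 ]
Reading off the last column: p = -1, q = -1, r = -6.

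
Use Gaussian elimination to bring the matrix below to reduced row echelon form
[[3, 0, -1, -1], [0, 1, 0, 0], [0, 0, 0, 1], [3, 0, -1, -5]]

R1 → 1/3·R1
R4 → R4 − 3·R1
R4 → R4 + 4·R3
R1 → R1 + 1/3·R3

[[1, 0, -1/3, 0], [0, 1, 0, 0], [0, 0, 0, 1], [0, 0, 0, 0]]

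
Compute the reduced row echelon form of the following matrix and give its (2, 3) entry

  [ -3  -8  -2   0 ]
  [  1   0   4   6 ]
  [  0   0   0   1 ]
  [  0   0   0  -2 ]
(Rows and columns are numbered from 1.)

ρ1 -> -1/3·ρ1
  [ 1  8/3  2/3   0 ]
  [ 1    0    4   6 ]
  [ 0    0    0   1 ]
  [ 0    0    0  -2 ]
ρ2 -> ρ2 − ρ1
  [ 1   8/3   2/3   0 ]
  [ 0  -8/3  10/3   6 ]
  [ 0     0     0   1 ]
  [ 0     0     0  -2 ]
ρ2 -> -3/8·ρ2
  [ 1  8/3   2/3     0 ]
  [ 0    1  -5/4  -9/4 ]
  [ 0    0     0     1 ]
  [ 0    0     0    -2 ]
ρ4 -> ρ4 + 2·ρ3
  [ 1  8/3   2/3     0 ]
  [ 0    1  -5/4  -9/4 ]
  [ 0    0     0     1 ]
  [ 0    0     0     0 ]
ρ2 -> ρ2 + 9/4·ρ3
  [ 1  8/3   2/3  0 ]
  [ 0    1  -5/4  0 ]
  [ 0    0     0  1 ]
  [ 0    0     0  0 ]
ρ1 -> ρ1 − 8/3·ρ2
  [ 1  0     4  0 ]
  [ 0  1  -5/4  0 ]
  [ 0  0     0  1 ]
  [ 0  0     0  0 ]

-5/4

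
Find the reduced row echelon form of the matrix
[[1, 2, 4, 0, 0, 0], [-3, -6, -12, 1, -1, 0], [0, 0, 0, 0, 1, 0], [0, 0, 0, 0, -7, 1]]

r2 → r2 + 3·r1
  [ 1  2  4  0   0  0 ]
  [ 0  0  0  1  -1  0 ]
  [ 0  0  0  0   1  0 ]
  [ 0  0  0  0  -7  1 ]
r4 → r4 + 7·r3
  [ 1  2  4  0   0  0 ]
  [ 0  0  0  1  -1  0 ]
  [ 0  0  0  0   1  0 ]
  [ 0  0  0  0   0  1 ]
r2 → r2 + r3
  [ 1  2  4  0  0  0 ]
  [ 0  0  0  1  0  0 ]
  [ 0  0  0  0  1  0 ]
  [ 0  0  0  0  0  1 ]

[[1, 2, 4, 0, 0, 0], [0, 0, 0, 1, 0, 0], [0, 0, 0, 0, 1, 0], [0, 0, 0, 0, 0, 1]]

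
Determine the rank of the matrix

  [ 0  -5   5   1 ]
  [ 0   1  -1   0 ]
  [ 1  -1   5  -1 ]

R1 <-> R3
  [ 1  -1   5  -1 ]
  [ 0   1  -1   0 ]
  [ 0  -5   5   1 ]
R3 ← R3 + 5·R2
  [ 1  -1   5  -1 ]
  [ 0   1  -1   0 ]
  [ 0   0   0   1 ]
R1 ← R1 + R3
  [ 1  -1   5  0 ]
  [ 0   1  -1  0 ]
  [ 0   0   0  1 ]
R1 ← R1 + R2
  [ 1  0   4  0 ]
  [ 0  1  -1  0 ]
  [ 0  0   0  1 ]
The reduced form has 3 nonzero rows.

rank = 3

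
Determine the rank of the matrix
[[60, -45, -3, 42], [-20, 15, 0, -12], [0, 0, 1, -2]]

R1 -> 1/60·R1
R2 -> R2 + 20·R1
R2 -> -1·R2
R3 -> R3 − R2
R1 -> R1 + 1/20·R2
The reduced form has 2 nonzero rows.

rank = 2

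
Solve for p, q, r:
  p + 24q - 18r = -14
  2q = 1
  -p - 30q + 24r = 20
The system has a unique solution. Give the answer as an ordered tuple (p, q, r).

Form the augmented matrix and row-reduce:
  [  1   24  -18  |  -14 ]
  [  0    2    0  |    1 ]
  [ -1  -30   24  |   20 ]
r3 := r3 + r1
  [ 1  24  -18  |  -14 ]
  [ 0   2    0  |    1 ]
  [ 0  -6    6  |    6 ]
r2 := 1/2·r2
  [ 1  24  -18  |  -14 ]
  [ 0   1    0  |  1/2 ]
  [ 0  -6    6  |    6 ]
r3 := r3 + 6·r2
  [ 1  24  -18  |  -14 ]
  [ 0   1    0  |  1/2 ]
  [ 0   0    6  |    9 ]
r3 := 1/6·r3
  [ 1  24  -18  |  -14 ]
  [ 0   1    0  |  1/2 ]
  [ 0   0    1  |  3/2 ]
r1 := r1 + 18·r3
  [ 1  24  0  |   13 ]
  [ 0   1  0  |  1/2 ]
  [ 0   0  1  |  3/2 ]
r1 := r1 − 24·r2
  [ 1  0  0  |    1 ]
  [ 0  1  0  |  1/2 ]
  [ 0  0  1  |  3/2 ]
Reading off the last column: p = 1, q = 1/2, r = 3/2.

(1, 1/2, 3/2)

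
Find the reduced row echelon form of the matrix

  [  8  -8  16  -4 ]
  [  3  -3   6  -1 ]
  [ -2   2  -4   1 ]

[[1, -1, 2, 0], [0, 0, 0, 1], [0, 0, 0, 0]]

R1 -> 1/8·R1
  [  1  -1   2  -1/2 ]
  [  3  -3   6    -1 ]
  [ -2   2  -4     1 ]
R2 -> R2 − 3·R1
  [  1  -1   2  -1/2 ]
  [  0   0   0   1/2 ]
  [ -2   2  -4     1 ]
R3 -> R3 + 2·R1
  [ 1  -1  2  -1/2 ]
  [ 0   0  0   1/2 ]
  [ 0   0  0     0 ]
R2 -> 2·R2
  [ 1  -1  2  -1/2 ]
  [ 0   0  0     1 ]
  [ 0   0  0     0 ]
R1 -> R1 + 1/2·R2
  [ 1  -1  2  0 ]
  [ 0   0  0  1 ]
  [ 0   0  0  0 ]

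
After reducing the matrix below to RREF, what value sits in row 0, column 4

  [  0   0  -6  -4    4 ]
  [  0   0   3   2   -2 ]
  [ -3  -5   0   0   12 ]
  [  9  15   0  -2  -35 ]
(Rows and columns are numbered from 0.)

-4

r1 <=> r3
r1 ← -1/3·r1
r4 ← r4 − 9·r1
r2 ← 1/3·r2
r3 ← r3 + 6·r2
r3 <=> r4
r3 ← -1/2·r3
r2 ← r2 − 2/3·r3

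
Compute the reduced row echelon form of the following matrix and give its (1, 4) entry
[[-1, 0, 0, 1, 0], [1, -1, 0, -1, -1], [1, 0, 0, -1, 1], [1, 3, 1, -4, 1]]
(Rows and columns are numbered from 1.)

-1

R1 := -1·R1
  [ 1   0  0  -1   0 ]
  [ 1  -1  0  -1  -1 ]
  [ 1   0  0  -1   1 ]
  [ 1   3  1  -4   1 ]
R2 := R2 − R1
  [ 1   0  0  -1   0 ]
  [ 0  -1  0   0  -1 ]
  [ 1   0  0  -1   1 ]
  [ 1   3  1  -4   1 ]
R3 := R3 − R1
  [ 1   0  0  -1   0 ]
  [ 0  -1  0   0  -1 ]
  [ 0   0  0   0   1 ]
  [ 1   3  1  -4   1 ]
R4 := R4 − R1
  [ 1   0  0  -1   0 ]
  [ 0  -1  0   0  -1 ]
  [ 0   0  0   0   1 ]
  [ 0   3  1  -3   1 ]
R2 := -1·R2
  [ 1  0  0  -1  0 ]
  [ 0  1  0   0  1 ]
  [ 0  0  0   0  1 ]
  [ 0  3  1  -3  1 ]
R4 := R4 − 3·R2
  [ 1  0  0  -1   0 ]
  [ 0  1  0   0   1 ]
  [ 0  0  0   0   1 ]
  [ 0  0  1  -3  -2 ]
R3 <=> R4
  [ 1  0  0  -1   0 ]
  [ 0  1  0   0   1 ]
  [ 0  0  1  -3  -2 ]
  [ 0  0  0   0   1 ]
R3 := R3 + 2·R4
  [ 1  0  0  -1  0 ]
  [ 0  1  0   0  1 ]
  [ 0  0  1  -3  0 ]
  [ 0  0  0   0  1 ]
R2 := R2 − R4
  [ 1  0  0  -1  0 ]
  [ 0  1  0   0  0 ]
  [ 0  0  1  -3  0 ]
  [ 0  0  0   0  1 ]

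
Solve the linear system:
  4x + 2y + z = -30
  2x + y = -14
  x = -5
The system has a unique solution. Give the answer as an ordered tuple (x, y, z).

(-5, -4, -2)

Form the augmented matrix and row-reduce:
  [ 4  2  1  |  -30 ]
  [ 2  1  0  |  -14 ]
  [ 1  0  0  |   -5 ]
r1 -> 1/4·r1
r2 -> r2 − 2·r1
r3 -> r3 − r1
r2 ↔ r3
r2 -> -2·r2
r3 -> -2·r3
r2 -> r2 − 1/2·r3
r1 -> r1 − 1/4·r3
r1 -> r1 − 1/2·r2
Reading off the last column: x = -5, y = -4, z = -2.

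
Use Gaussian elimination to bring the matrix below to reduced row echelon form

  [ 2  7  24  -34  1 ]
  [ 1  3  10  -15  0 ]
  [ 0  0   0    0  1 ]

[[1, 0, -2, -3, 0], [0, 1, 4, -4, 0], [0, 0, 0, 0, 1]]

R1 ← 1/2·R1
  [ 1  7/2  12  -17  1/2 ]
  [ 1    3  10  -15    0 ]
  [ 0    0   0    0    1 ]
R2 ← R2 − R1
  [ 1   7/2  12  -17   1/2 ]
  [ 0  -1/2  -2    2  -1/2 ]
  [ 0     0   0    0     1 ]
R2 ← -2·R2
  [ 1  7/2  12  -17  1/2 ]
  [ 0    1   4   -4    1 ]
  [ 0    0   0    0    1 ]
R2 ← R2 − R3
  [ 1  7/2  12  -17  1/2 ]
  [ 0    1   4   -4    0 ]
  [ 0    0   0    0    1 ]
R1 ← R1 − 1/2·R3
  [ 1  7/2  12  -17  0 ]
  [ 0    1   4   -4  0 ]
  [ 0    0   0    0  1 ]
R1 ← R1 − 7/2·R2
  [ 1  0  -2  -3  0 ]
  [ 0  1   4  -4  0 ]
  [ 0  0   0   0  1 ]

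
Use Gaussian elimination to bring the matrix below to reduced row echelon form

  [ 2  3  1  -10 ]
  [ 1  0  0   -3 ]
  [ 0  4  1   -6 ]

R1 := 1/2·R1
  [ 1  3/2  1/2  -5 ]
  [ 1    0    0  -3 ]
  [ 0    4    1  -6 ]
R2 := R2 − R1
  [ 1   3/2   1/2  -5 ]
  [ 0  -3/2  -1/2   2 ]
  [ 0     4     1  -6 ]
R2 := -2/3·R2
  [ 1  3/2  1/2    -5 ]
  [ 0    1  1/3  -4/3 ]
  [ 0    4    1    -6 ]
R3 := R3 − 4·R2
  [ 1  3/2   1/2    -5 ]
  [ 0    1   1/3  -4/3 ]
  [ 0    0  -1/3  -2/3 ]
R3 := -3·R3
  [ 1  3/2  1/2    -5 ]
  [ 0    1  1/3  -4/3 ]
  [ 0    0    1     2 ]
R2 := R2 − 1/3·R3
  [ 1  3/2  1/2  -5 ]
  [ 0    1    0  -2 ]
  [ 0    0    1   2 ]
R1 := R1 − 1/2·R3
  [ 1  3/2  0  -6 ]
  [ 0    1  0  -2 ]
  [ 0    0  1   2 ]
R1 := R1 − 3/2·R2
  [ 1  0  0  -3 ]
  [ 0  1  0  -2 ]
  [ 0  0  1   2 ]

[[1, 0, 0, -3], [0, 1, 0, -2], [0, 0, 1, 2]]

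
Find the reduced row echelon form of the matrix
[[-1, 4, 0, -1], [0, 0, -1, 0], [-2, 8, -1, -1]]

[[1, -4, 0, 0], [0, 0, 1, 0], [0, 0, 0, 1]]

R1 -> -1·R1
  [  1  -4   0   1 ]
  [  0   0  -1   0 ]
  [ -2   8  -1  -1 ]
R3 -> R3 + 2·R1
  [ 1  -4   0  1 ]
  [ 0   0  -1  0 ]
  [ 0   0  -1  1 ]
R2 -> -1·R2
  [ 1  -4   0  1 ]
  [ 0   0   1  0 ]
  [ 0   0  -1  1 ]
R3 -> R3 + R2
  [ 1  -4  0  1 ]
  [ 0   0  1  0 ]
  [ 0   0  0  1 ]
R1 -> R1 − R3
  [ 1  -4  0  0 ]
  [ 0   0  1  0 ]
  [ 0   0  0  1 ]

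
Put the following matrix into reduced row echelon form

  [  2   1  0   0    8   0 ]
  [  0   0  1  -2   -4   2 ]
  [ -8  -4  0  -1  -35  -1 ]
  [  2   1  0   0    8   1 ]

[[1, 1/2, 0, 0, 4, 0], [0, 0, 1, 0, 2, 0], [0, 0, 0, 1, 3, 0], [0, 0, 0, 0, 0, 1]]

ρ1 -> 1/2·ρ1
ρ3 -> ρ3 + 8·ρ1
ρ4 -> ρ4 − 2·ρ1
ρ3 -> -1·ρ3
ρ3 -> ρ3 − ρ4
ρ2 -> ρ2 − 2·ρ4
ρ2 -> ρ2 + 2·ρ3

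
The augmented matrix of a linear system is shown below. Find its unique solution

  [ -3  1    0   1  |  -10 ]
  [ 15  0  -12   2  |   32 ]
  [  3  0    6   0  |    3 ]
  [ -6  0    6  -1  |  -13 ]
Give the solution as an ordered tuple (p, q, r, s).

r1 → -1/3·r1
  [  1  -1/3    0  -1/3  |  10/3 ]
  [ 15     0  -12     2  |    32 ]
  [  3     0    6     0  |     3 ]
  [ -6     0    6    -1  |   -13 ]
r2 → r2 − 15·r1
  [  1  -1/3    0  -1/3  |  10/3 ]
  [  0     5  -12     7  |   -18 ]
  [  3     0    6     0  |     3 ]
  [ -6     0    6    -1  |   -13 ]
r3 → r3 − 3·r1
  [  1  -1/3    0  -1/3  |  10/3 ]
  [  0     5  -12     7  |   -18 ]
  [  0     1    6     1  |    -7 ]
  [ -6     0    6    -1  |   -13 ]
r4 → r4 + 6·r1
  [ 1  -1/3    0  -1/3  |  10/3 ]
  [ 0     5  -12     7  |   -18 ]
  [ 0     1    6     1  |    -7 ]
  [ 0    -2    6    -3  |     7 ]
r2 → 1/5·r2
  [ 1  -1/3      0  -1/3  |   10/3 ]
  [ 0     1  -12/5   7/5  |  -18/5 ]
  [ 0     1      6     1  |     -7 ]
  [ 0    -2      6    -3  |      7 ]
r3 → r3 − r2
  [ 1  -1/3      0  -1/3  |   10/3 ]
  [ 0     1  -12/5   7/5  |  -18/5 ]
  [ 0     0   42/5  -2/5  |  -17/5 ]
  [ 0    -2      6    -3  |      7 ]
r4 → r4 + 2·r2
  [ 1  -1/3      0  -1/3  |   10/3 ]
  [ 0     1  -12/5   7/5  |  -18/5 ]
  [ 0     0   42/5  -2/5  |  -17/5 ]
  [ 0     0    6/5  -1/5  |   -1/5 ]
r3 → 5/42·r3
  [ 1  -1/3      0   -1/3  |    10/3 ]
  [ 0     1  -12/5    7/5  |   -18/5 ]
  [ 0     0      1  -1/21  |  -17/42 ]
  [ 0     0    6/5   -1/5  |    -1/5 ]
r4 → r4 − 6/5·r3
  [ 1  -1/3      0   -1/3  |    10/3 ]
  [ 0     1  -12/5    7/5  |   -18/5 ]
  [ 0     0      1  -1/21  |  -17/42 ]
  [ 0     0      0   -1/7  |     2/7 ]
r4 → -7·r4
  [ 1  -1/3      0   -1/3  |    10/3 ]
  [ 0     1  -12/5    7/5  |   -18/5 ]
  [ 0     0      1  -1/21  |  -17/42 ]
  [ 0     0      0      1  |      -2 ]
r3 → r3 + 1/21·r4
  [ 1  -1/3      0  -1/3  |   10/3 ]
  [ 0     1  -12/5   7/5  |  -18/5 ]
  [ 0     0      1     0  |   -1/2 ]
  [ 0     0      0     1  |     -2 ]
r2 → r2 − 7/5·r4
  [ 1  -1/3      0  -1/3  |  10/3 ]
  [ 0     1  -12/5     0  |  -4/5 ]
  [ 0     0      1     0  |  -1/2 ]
  [ 0     0      0     1  |    -2 ]
r1 → r1 + 1/3·r4
  [ 1  -1/3      0  0  |   8/3 ]
  [ 0     1  -12/5  0  |  -4/5 ]
  [ 0     0      1  0  |  -1/2 ]
  [ 0     0      0  1  |    -2 ]
r2 → r2 + 12/5·r3
  [ 1  -1/3  0  0  |   8/3 ]
  [ 0     1  0  0  |    -2 ]
  [ 0     0  1  0  |  -1/2 ]
  [ 0     0  0  1  |    -2 ]
r1 → r1 + 1/3·r2
  [ 1  0  0  0  |     2 ]
  [ 0  1  0  0  |    -2 ]
  [ 0  0  1  0  |  -1/2 ]
  [ 0  0  0  1  |    -2 ]
Reading off the last column: p = 2, q = -2, r = -1/2, s = -2.

(2, -2, -1/2, -2)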